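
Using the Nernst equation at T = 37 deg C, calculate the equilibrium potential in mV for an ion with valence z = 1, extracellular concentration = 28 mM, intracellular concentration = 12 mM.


E = (RT/(zF)) * ln(C_out/C_in)
T = 37 + 273.15 = 310.15 K
E = (8.314 * 310.15 / (1 * 96485)) * ln(28/12)
E = 22.64 mV


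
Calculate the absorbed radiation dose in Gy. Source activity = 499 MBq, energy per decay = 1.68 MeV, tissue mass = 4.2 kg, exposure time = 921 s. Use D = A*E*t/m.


A = 499 MBq = 4.9900e+08 Bq
E = 1.68 MeV = 2.69136e-13 J
D = A*E*t/m = 4.9900e+08*2.69136e-13*921/4.2
D = 0.02945 Gy


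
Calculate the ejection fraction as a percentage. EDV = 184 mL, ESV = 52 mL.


SV = EDV - ESV = 184 - 52 = 132 mL
EF = SV/EDV * 100 = 132/184 * 100
EF = 71.74%


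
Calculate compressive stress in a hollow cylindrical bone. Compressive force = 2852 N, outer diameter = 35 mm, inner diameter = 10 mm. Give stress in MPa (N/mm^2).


A = pi*(r_o^2 - r_i^2)
r_o = 17.5 mm, r_i = 5 mm
A = 883.573 mm^2
sigma = F/A = 2852 / 883.573
sigma = 3.228 MPa


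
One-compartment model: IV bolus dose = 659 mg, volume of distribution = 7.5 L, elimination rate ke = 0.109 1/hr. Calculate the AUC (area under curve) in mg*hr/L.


C0 = Dose/Vd = 659/7.5 = 87.8667 mg/L
AUC = C0/ke = 87.8667/0.109
AUC = 806.1 mg*hr/L


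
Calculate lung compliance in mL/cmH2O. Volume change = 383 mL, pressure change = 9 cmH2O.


C = dV / dP
C = 383 / 9
C = 42.56 mL/cmH2O


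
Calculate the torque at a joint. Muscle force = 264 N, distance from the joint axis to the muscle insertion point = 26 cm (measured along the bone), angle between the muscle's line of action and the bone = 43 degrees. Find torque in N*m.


Torque = F * d * sin(theta)   (moment arm = d*sin(theta))
d = 26 cm = 0.26 m
Torque = 264 * 0.26 * sin(43)
Torque = 46.81 N*m


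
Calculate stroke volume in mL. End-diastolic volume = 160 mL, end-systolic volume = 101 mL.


SV = EDV - ESV
SV = 160 - 101
SV = 59 mL


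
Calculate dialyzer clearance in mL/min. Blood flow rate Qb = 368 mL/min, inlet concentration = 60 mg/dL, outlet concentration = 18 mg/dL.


K = Qb * (Cb_in - Cb_out) / Cb_in
K = 368 * (60 - 18) / 60
K = 257.6 mL/min


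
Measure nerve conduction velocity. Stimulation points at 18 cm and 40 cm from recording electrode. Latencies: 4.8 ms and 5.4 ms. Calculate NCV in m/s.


Distance = (40 - 18) / 100 = 0.22 m
dt = (5.4 - 4.8) / 1000 = 6.0000e-04 s
NCV = dist / dt = 366.7 m/s


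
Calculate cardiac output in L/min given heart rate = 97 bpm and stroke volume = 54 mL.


CO = HR * SV
CO = 97 * 54 / 1000
CO = 5.238 L/min


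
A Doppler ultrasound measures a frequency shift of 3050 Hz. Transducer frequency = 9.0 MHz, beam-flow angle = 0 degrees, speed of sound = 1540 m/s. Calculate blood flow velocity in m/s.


v = fd * c / (2 * f0 * cos(theta))
v = 3050 * 1540 / (2 * 9.0000e+06 * cos(0))
v = 0.2609 m/s


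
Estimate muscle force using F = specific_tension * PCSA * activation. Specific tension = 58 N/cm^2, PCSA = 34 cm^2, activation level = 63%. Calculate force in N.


F = sigma * PCSA * activation
F = 58 * 34 * 0.63
F = 1242 N


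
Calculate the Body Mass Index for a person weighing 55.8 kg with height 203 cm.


BMI = weight / height^2
height = 203 cm = 2.03 m
BMI = 55.8 / 2.03^2
BMI = 13.54 kg/m^2


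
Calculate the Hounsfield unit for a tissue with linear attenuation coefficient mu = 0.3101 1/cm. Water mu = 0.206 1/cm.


HU = ((mu_tissue - mu_water) / mu_water) * 1000
HU = ((0.3101 - 0.206) / 0.206) * 1000
HU = 505.3


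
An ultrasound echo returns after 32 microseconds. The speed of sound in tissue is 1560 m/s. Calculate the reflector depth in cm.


depth = c * t / 2
t = 32 us = 3.2000e-05 s
depth = 1560 * 3.2000e-05 / 2
depth = 0.02496 m = 2.496 cm


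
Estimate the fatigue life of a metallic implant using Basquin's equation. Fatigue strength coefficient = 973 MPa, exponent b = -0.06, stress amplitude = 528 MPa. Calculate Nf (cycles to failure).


sigma_a = sigma_f' * (2Nf)^b
2Nf = (sigma_a/sigma_f')^(1/b)
2Nf = (528/973)^(1/-0.06)
2Nf = 26585.732
Nf = 1.329e+04


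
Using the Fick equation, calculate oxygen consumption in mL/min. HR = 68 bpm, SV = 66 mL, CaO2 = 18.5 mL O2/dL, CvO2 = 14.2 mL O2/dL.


CO = HR*SV = 68*66/1000 = 4.488 L/min
a-v O2 diff = 18.5 - 14.2 = 4.3 mL/dL
VO2 = CO * (CaO2-CvO2) * 10 dL/L
VO2 = 4.488 * 4.3 * 10
VO2 = 193 mL/min


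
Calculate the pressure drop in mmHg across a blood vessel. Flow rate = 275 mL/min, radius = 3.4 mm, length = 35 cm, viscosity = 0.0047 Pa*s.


dP = 8*mu*L*Q / (pi*r^4)
Q = 275 mL/min = 4.58333e-06 m^3/s
dP = 143.672 Pa = 143.672 / 133.322 mmHg = 1.078 mmHg


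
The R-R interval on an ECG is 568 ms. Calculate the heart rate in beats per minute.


HR = 60 / RR_interval(s)
RR = 568 ms = 0.568 s
HR = 60 / 0.568 = 105.6 bpm


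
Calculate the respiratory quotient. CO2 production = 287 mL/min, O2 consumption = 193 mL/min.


RQ = VCO2 / VO2
RQ = 287 / 193
RQ = 1.487


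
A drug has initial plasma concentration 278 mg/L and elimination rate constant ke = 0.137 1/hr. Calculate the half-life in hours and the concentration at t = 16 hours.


t_half = ln(2) / ke = 0.693147 / 0.137 = 5.059 hr
C(t) = C0 * exp(-ke*t) = 278 * exp(-0.137*16)
C(16) = 31.05 mg/L


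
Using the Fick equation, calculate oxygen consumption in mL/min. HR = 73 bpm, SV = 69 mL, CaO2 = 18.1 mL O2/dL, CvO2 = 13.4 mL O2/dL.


CO = HR*SV = 73*69/1000 = 5.037 L/min
a-v O2 diff = 18.1 - 13.4 = 4.7 mL/dL
VO2 = CO * (CaO2-CvO2) * 10 dL/L
VO2 = 5.037 * 4.7 * 10
VO2 = 236.7 mL/min


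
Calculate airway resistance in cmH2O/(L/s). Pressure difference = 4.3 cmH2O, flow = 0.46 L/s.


R = dP / flow
R = 4.3 / 0.46
R = 9.348 cmH2O/(L/s)


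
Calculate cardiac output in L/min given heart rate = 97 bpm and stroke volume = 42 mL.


CO = HR * SV
CO = 97 * 42 / 1000
CO = 4.074 L/min


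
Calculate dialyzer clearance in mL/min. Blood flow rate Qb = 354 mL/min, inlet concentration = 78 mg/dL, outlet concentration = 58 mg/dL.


K = Qb * (Cb_in - Cb_out) / Cb_in
K = 354 * (78 - 58) / 78
K = 90.77 mL/min


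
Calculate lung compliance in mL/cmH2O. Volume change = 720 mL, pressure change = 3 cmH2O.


C = dV / dP
C = 720 / 3
C = 240 mL/cmH2O


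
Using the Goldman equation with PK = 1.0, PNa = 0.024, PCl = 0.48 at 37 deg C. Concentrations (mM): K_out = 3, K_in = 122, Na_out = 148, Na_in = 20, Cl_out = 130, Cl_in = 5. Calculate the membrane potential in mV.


Vm = (RT/F)*ln((PK*Ko + PNa*Nao + PCl*Cli)/(PK*Ki + PNa*Nai + PCl*Clo))
Numer = 8.952, Denom = 184.88
Vm = -80.92 mV


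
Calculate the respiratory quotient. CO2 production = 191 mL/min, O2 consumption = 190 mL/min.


RQ = VCO2 / VO2
RQ = 191 / 190
RQ = 1.005


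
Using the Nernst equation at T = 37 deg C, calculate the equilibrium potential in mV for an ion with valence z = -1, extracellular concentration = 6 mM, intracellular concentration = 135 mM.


E = (RT/(zF)) * ln(C_out/C_in)
T = 37 + 273.15 = 310.15 K
E = (8.314 * 310.15 / (-1 * 96485)) * ln(6/135)
E = 83.21 mV


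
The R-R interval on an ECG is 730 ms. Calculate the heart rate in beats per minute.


HR = 60 / RR_interval(s)
RR = 730 ms = 0.73 s
HR = 60 / 0.73 = 82.19 bpm


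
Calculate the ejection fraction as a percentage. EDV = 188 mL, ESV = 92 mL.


SV = EDV - ESV = 188 - 92 = 96 mL
EF = SV/EDV * 100 = 96/188 * 100
EF = 51.06%


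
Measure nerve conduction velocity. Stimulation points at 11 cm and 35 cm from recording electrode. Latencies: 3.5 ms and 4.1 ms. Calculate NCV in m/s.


Distance = (35 - 11) / 100 = 0.24 m
dt = (4.1 - 3.5) / 1000 = 6.0000e-04 s
NCV = dist / dt = 400 m/s


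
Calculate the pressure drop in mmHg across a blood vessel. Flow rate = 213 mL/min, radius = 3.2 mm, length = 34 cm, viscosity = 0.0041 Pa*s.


dP = 8*mu*L*Q / (pi*r^4)
Q = 213 mL/min = 3.55e-06 m^3/s
dP = 120.18 Pa = 120.18 / 133.322 mmHg = 0.9014 mmHg


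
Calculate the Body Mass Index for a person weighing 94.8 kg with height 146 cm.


BMI = weight / height^2
height = 146 cm = 1.46 m
BMI = 94.8 / 1.46^2
BMI = 44.47 kg/m^2


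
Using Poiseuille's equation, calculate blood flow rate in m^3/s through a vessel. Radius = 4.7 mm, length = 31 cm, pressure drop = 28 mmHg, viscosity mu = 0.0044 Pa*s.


Q = pi*r^4*dP / (8*mu*L)
r = 0.0047 m, L = 0.31 m
dP = 28 mmHg = 3733.016 Pa
Q = 5.2444e-04 m^3/s


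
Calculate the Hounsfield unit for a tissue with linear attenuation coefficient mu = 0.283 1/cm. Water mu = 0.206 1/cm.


HU = ((mu_tissue - mu_water) / mu_water) * 1000
HU = ((0.283 - 0.206) / 0.206) * 1000
HU = 373.8


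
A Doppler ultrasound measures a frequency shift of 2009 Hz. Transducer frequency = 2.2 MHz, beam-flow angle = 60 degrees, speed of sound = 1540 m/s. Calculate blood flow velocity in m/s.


v = fd * c / (2 * f0 * cos(theta))
v = 2009 * 1540 / (2 * 2.2000e+06 * cos(60))
v = 1.406 m/s


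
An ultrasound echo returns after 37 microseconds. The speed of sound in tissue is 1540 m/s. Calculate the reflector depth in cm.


depth = c * t / 2
t = 37 us = 3.7000e-05 s
depth = 1540 * 3.7000e-05 / 2
depth = 0.02849 m = 2.849 cm


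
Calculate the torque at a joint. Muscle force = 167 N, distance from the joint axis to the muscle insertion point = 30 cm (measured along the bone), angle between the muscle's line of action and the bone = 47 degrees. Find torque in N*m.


Torque = F * d * sin(theta)   (moment arm = d*sin(theta))
d = 30 cm = 0.3 m
Torque = 167 * 0.3 * sin(47)
Torque = 36.64 N*m


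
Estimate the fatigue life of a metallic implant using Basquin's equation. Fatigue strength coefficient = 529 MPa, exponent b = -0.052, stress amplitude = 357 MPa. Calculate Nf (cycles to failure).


sigma_a = sigma_f' * (2Nf)^b
2Nf = (sigma_a/sigma_f')^(1/b)
2Nf = (357/529)^(1/-0.052)
2Nf = 1924.7492
Nf = 962.4


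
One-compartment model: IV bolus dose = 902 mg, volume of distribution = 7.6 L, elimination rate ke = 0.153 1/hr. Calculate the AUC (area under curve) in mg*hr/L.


C0 = Dose/Vd = 902/7.6 = 118.684 mg/L
AUC = C0/ke = 118.684/0.153
AUC = 775.7 mg*hr/L


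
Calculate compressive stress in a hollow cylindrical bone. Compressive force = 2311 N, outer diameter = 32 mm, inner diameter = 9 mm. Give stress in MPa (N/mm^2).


A = pi*(r_o^2 - r_i^2)
r_o = 16 mm, r_i = 4.5 mm
A = 740.63 mm^2
sigma = F/A = 2311 / 740.63
sigma = 3.12 MPa


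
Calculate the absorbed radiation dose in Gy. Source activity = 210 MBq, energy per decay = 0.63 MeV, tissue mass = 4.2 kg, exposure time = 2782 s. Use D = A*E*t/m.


A = 210 MBq = 2.1000e+08 Bq
E = 0.63 MeV = 1.00926e-13 J
D = A*E*t/m = 2.1000e+08*1.00926e-13*2782/4.2
D = 0.01404 Gy


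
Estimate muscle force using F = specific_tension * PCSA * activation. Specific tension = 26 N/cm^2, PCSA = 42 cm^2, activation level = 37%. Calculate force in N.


F = sigma * PCSA * activation
F = 26 * 42 * 0.37
F = 404 N


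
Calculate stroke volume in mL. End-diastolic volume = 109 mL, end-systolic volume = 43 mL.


SV = EDV - ESV
SV = 109 - 43
SV = 66 mL


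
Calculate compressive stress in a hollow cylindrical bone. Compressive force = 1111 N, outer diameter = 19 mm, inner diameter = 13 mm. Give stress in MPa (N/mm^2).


A = pi*(r_o^2 - r_i^2)
r_o = 9.5 mm, r_i = 6.5 mm
A = 150.796 mm^2
sigma = F/A = 1111 / 150.796
sigma = 7.368 MPa


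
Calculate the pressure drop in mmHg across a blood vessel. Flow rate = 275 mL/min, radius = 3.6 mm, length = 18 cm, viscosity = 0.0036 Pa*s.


dP = 8*mu*L*Q / (pi*r^4)
Q = 275 mL/min = 4.58333e-06 m^3/s
dP = 45.0284 Pa = 45.0284 / 133.322 mmHg = 0.3377 mmHg


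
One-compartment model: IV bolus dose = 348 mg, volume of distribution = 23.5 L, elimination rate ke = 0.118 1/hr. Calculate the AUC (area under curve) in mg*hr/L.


C0 = Dose/Vd = 348/23.5 = 14.8085 mg/L
AUC = C0/ke = 14.8085/0.118
AUC = 125.5 mg*hr/L


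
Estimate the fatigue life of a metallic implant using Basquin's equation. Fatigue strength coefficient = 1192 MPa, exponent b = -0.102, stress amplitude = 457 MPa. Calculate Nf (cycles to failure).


sigma_a = sigma_f' * (2Nf)^b
2Nf = (sigma_a/sigma_f')^(1/b)
2Nf = (457/1192)^(1/-0.102)
2Nf = 12077.063
Nf = 6039


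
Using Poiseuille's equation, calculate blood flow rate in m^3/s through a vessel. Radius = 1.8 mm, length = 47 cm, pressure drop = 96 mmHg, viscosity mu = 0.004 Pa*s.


Q = pi*r^4*dP / (8*mu*L)
r = 0.0018 m, L = 0.47 m
dP = 96 mmHg = 12798.912 Pa
Q = 2.8065e-05 m^3/s


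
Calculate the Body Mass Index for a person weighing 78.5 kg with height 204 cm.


BMI = weight / height^2
height = 204 cm = 2.04 m
BMI = 78.5 / 2.04^2
BMI = 18.86 kg/m^2


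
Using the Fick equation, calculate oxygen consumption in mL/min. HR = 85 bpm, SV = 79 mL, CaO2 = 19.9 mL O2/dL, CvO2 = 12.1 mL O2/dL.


CO = HR*SV = 85*79/1000 = 6.715 L/min
a-v O2 diff = 19.9 - 12.1 = 7.8 mL/dL
VO2 = CO * (CaO2-CvO2) * 10 dL/L
VO2 = 6.715 * 7.8 * 10
VO2 = 523.8 mL/min


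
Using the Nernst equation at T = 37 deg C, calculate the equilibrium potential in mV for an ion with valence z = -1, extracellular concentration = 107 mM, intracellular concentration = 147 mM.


E = (RT/(zF)) * ln(C_out/C_in)
T = 37 + 273.15 = 310.15 K
E = (8.314 * 310.15 / (-1 * 96485)) * ln(107/147)
E = 8.488 mV


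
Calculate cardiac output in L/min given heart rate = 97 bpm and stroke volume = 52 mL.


CO = HR * SV
CO = 97 * 52 / 1000
CO = 5.044 L/min


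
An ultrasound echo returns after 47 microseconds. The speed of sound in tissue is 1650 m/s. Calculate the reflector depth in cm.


depth = c * t / 2
t = 47 us = 4.7000e-05 s
depth = 1650 * 4.7000e-05 / 2
depth = 0.038775 m = 3.8775 cm


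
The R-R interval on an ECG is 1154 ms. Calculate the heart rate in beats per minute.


HR = 60 / RR_interval(s)
RR = 1154 ms = 1.154 s
HR = 60 / 1.154 = 51.99 bpm


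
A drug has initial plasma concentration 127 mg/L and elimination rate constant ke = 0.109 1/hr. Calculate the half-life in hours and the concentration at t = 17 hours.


t_half = ln(2) / ke = 0.693147 / 0.109 = 6.359 hr
C(t) = C0 * exp(-ke*t) = 127 * exp(-0.109*17)
C(17) = 19.91 mg/L


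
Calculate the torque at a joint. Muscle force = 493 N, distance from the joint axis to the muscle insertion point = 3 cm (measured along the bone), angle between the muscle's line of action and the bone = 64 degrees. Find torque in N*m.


Torque = F * d * sin(theta)   (moment arm = d*sin(theta))
d = 3 cm = 0.03 m
Torque = 493 * 0.03 * sin(64)
Torque = 13.29 N*m


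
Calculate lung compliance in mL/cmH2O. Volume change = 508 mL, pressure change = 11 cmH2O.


C = dV / dP
C = 508 / 11
C = 46.18 mL/cmH2O


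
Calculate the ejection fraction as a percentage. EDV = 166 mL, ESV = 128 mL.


SV = EDV - ESV = 166 - 128 = 38 mL
EF = SV/EDV * 100 = 38/166 * 100
EF = 22.89%


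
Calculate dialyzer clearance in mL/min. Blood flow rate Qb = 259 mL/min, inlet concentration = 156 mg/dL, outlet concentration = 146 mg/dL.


K = Qb * (Cb_in - Cb_out) / Cb_in
K = 259 * (156 - 146) / 156
K = 16.6 mL/min


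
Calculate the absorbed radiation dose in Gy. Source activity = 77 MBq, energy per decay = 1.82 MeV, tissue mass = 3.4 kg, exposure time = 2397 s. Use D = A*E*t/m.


A = 77 MBq = 7.7000e+07 Bq
E = 1.82 MeV = 2.91564e-13 J
D = A*E*t/m = 7.7000e+07*2.91564e-13*2397/3.4
D = 0.01583 Gy


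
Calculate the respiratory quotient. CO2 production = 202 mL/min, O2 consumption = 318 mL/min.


RQ = VCO2 / VO2
RQ = 202 / 318
RQ = 0.6352


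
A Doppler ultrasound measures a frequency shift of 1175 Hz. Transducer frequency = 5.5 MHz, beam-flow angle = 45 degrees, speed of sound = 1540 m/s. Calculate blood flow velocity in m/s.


v = fd * c / (2 * f0 * cos(theta))
v = 1175 * 1540 / (2 * 5.5000e+06 * cos(45))
v = 0.2326 m/s


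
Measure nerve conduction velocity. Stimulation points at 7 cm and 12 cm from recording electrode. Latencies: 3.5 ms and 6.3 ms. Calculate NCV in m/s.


Distance = (12 - 7) / 100 = 0.05 m
dt = (6.3 - 3.5) / 1000 = 0.0028 s
NCV = dist / dt = 17.86 m/s


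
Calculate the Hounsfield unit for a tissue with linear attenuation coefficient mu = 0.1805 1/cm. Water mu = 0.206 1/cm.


HU = ((mu_tissue - mu_water) / mu_water) * 1000
HU = ((0.1805 - 0.206) / 0.206) * 1000
HU = -123.8


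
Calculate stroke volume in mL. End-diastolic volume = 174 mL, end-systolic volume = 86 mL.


SV = EDV - ESV
SV = 174 - 86
SV = 88 mL


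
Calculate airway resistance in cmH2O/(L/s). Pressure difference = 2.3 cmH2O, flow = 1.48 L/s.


R = dP / flow
R = 2.3 / 1.48
R = 1.554 cmH2O/(L/s)


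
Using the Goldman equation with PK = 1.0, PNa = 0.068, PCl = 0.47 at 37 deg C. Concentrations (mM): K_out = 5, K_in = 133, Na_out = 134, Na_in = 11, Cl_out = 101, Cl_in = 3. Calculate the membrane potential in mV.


Vm = (RT/F)*ln((PK*Ko + PNa*Nao + PCl*Cli)/(PK*Ki + PNa*Nai + PCl*Clo))
Numer = 15.522, Denom = 181.218
Vm = -65.68 mV


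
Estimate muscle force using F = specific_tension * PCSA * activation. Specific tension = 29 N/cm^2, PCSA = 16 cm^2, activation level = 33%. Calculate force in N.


F = sigma * PCSA * activation
F = 29 * 16 * 0.33
F = 153.1 N


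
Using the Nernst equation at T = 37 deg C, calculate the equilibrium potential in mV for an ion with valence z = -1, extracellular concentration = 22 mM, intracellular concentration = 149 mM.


E = (RT/(zF)) * ln(C_out/C_in)
T = 37 + 273.15 = 310.15 K
E = (8.314 * 310.15 / (-1 * 96485)) * ln(22/149)
E = 51.12 mV


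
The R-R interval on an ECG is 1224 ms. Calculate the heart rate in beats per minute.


HR = 60 / RR_interval(s)
RR = 1224 ms = 1.224 s
HR = 60 / 1.224 = 49.02 bpm


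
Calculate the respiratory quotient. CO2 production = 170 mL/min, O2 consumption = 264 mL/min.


RQ = VCO2 / VO2
RQ = 170 / 264
RQ = 0.6439


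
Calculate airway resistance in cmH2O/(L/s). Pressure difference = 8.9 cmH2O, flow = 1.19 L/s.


R = dP / flow
R = 8.9 / 1.19
R = 7.479 cmH2O/(L/s)


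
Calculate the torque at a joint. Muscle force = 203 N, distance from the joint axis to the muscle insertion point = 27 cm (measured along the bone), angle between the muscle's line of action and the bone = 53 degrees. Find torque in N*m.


Torque = F * d * sin(theta)   (moment arm = d*sin(theta))
d = 27 cm = 0.27 m
Torque = 203 * 0.27 * sin(53)
Torque = 43.77 N*m


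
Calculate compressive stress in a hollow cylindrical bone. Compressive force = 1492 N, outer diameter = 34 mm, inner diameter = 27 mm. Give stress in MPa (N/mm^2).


A = pi*(r_o^2 - r_i^2)
r_o = 17 mm, r_i = 13.5 mm
A = 335.365 mm^2
sigma = F/A = 1492 / 335.365
sigma = 4.449 MPa


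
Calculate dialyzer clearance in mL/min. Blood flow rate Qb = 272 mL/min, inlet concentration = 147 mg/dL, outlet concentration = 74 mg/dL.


K = Qb * (Cb_in - Cb_out) / Cb_in
K = 272 * (147 - 74) / 147
K = 135.1 mL/min


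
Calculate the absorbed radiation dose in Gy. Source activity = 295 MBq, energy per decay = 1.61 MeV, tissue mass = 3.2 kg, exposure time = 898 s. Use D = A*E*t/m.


A = 295 MBq = 2.9500e+08 Bq
E = 1.61 MeV = 2.57922e-13 J
D = A*E*t/m = 2.9500e+08*2.57922e-13*898/3.2
D = 0.02135 Gy


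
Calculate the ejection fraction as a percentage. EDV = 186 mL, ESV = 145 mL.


SV = EDV - ESV = 186 - 145 = 41 mL
EF = SV/EDV * 100 = 41/186 * 100
EF = 22.04%


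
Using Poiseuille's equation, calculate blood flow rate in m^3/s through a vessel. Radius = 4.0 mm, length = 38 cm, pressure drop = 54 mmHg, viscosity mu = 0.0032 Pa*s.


Q = pi*r^4*dP / (8*mu*L)
r = 0.004 m, L = 0.38 m
dP = 54 mmHg = 7199.388 Pa
Q = 5.9520e-04 m^3/s


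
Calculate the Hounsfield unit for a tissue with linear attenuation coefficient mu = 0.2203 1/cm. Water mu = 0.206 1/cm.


HU = ((mu_tissue - mu_water) / mu_water) * 1000
HU = ((0.2203 - 0.206) / 0.206) * 1000
HU = 69.42


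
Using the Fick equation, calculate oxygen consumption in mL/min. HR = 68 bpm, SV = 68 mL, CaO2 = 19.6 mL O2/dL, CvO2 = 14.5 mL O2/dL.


CO = HR*SV = 68*68/1000 = 4.624 L/min
a-v O2 diff = 19.6 - 14.5 = 5.1 mL/dL
VO2 = CO * (CaO2-CvO2) * 10 dL/L
VO2 = 4.624 * 5.1 * 10
VO2 = 235.8 mL/min


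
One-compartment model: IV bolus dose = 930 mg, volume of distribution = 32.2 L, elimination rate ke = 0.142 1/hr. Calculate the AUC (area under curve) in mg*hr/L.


C0 = Dose/Vd = 930/32.2 = 28.882 mg/L
AUC = C0/ke = 28.882/0.142
AUC = 203.4 mg*hr/L


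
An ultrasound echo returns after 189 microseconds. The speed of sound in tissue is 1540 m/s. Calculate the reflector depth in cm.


depth = c * t / 2
t = 189 us = 1.8900e-04 s
depth = 1540 * 1.8900e-04 / 2
depth = 0.14553 m = 14.553 cm


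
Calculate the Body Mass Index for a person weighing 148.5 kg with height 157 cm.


BMI = weight / height^2
height = 157 cm = 1.57 m
BMI = 148.5 / 1.57^2
BMI = 60.25 kg/m^2


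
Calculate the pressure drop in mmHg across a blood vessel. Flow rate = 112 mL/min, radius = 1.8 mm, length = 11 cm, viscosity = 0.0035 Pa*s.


dP = 8*mu*L*Q / (pi*r^4)
Q = 112 mL/min = 1.86667e-06 m^3/s
dP = 174.333 Pa = 174.333 / 133.322 mmHg = 1.308 mmHg


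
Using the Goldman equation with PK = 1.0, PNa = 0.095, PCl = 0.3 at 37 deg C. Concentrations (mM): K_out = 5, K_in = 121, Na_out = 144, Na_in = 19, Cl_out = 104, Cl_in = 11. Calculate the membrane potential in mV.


Vm = (RT/F)*ln((PK*Ko + PNa*Nao + PCl*Cli)/(PK*Ki + PNa*Nai + PCl*Clo))
Numer = 21.98, Denom = 154.005
Vm = -52.03 mV


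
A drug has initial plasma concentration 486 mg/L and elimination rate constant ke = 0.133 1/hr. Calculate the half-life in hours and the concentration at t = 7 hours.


t_half = ln(2) / ke = 0.693147 / 0.133 = 5.212 hr
C(t) = C0 * exp(-ke*t) = 486 * exp(-0.133*7)
C(7) = 191.6 mg/L


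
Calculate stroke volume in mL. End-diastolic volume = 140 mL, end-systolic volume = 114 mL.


SV = EDV - ESV
SV = 140 - 114
SV = 26 mL


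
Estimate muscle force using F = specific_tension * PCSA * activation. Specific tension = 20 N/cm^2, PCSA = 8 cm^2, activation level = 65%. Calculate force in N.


F = sigma * PCSA * activation
F = 20 * 8 * 0.65
F = 104 N


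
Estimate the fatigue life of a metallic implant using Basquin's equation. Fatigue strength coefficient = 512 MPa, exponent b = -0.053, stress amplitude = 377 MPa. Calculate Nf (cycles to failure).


sigma_a = sigma_f' * (2Nf)^b
2Nf = (sigma_a/sigma_f')^(1/b)
2Nf = (377/512)^(1/-0.053)
2Nf = 322.17141
Nf = 161.1


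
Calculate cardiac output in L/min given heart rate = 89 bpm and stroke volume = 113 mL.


CO = HR * SV
CO = 89 * 113 / 1000
CO = 10.06 L/min


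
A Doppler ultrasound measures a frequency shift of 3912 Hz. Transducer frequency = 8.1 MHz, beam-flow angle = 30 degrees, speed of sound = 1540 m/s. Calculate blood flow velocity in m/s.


v = fd * c / (2 * f0 * cos(theta))
v = 3912 * 1540 / (2 * 8.1000e+06 * cos(30))
v = 0.4294 m/s


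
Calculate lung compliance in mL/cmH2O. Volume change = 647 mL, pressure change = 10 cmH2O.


C = dV / dP
C = 647 / 10
C = 64.7 mL/cmH2O


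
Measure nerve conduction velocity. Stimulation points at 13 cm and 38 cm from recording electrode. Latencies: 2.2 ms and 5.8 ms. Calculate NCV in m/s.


Distance = (38 - 13) / 100 = 0.25 m
dt = (5.8 - 2.2) / 1000 = 0.0036 s
NCV = dist / dt = 69.44 m/s


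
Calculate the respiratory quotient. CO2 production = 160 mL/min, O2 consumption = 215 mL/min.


RQ = VCO2 / VO2
RQ = 160 / 215
RQ = 0.7442


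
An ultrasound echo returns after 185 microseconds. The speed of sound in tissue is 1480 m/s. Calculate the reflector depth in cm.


depth = c * t / 2
t = 185 us = 1.8500e-04 s
depth = 1480 * 1.8500e-04 / 2
depth = 0.1369 m = 13.69 cm


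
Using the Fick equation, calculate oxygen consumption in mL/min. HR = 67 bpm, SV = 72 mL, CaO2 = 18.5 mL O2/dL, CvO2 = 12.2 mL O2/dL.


CO = HR*SV = 67*72/1000 = 4.824 L/min
a-v O2 diff = 18.5 - 12.2 = 6.3 mL/dL
VO2 = CO * (CaO2-CvO2) * 10 dL/L
VO2 = 4.824 * 6.3 * 10
VO2 = 303.9 mL/min


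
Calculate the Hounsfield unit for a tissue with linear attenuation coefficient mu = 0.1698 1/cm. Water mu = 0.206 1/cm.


HU = ((mu_tissue - mu_water) / mu_water) * 1000
HU = ((0.1698 - 0.206) / 0.206) * 1000
HU = -175.7


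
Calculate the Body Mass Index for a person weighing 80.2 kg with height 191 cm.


BMI = weight / height^2
height = 191 cm = 1.91 m
BMI = 80.2 / 1.91^2
BMI = 21.98 kg/m^2


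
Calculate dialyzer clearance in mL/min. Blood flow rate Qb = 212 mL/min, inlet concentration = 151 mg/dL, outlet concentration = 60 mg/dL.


K = Qb * (Cb_in - Cb_out) / Cb_in
K = 212 * (151 - 60) / 151
K = 127.8 mL/min


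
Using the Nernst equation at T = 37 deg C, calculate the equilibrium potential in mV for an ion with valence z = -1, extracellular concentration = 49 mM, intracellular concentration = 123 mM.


E = (RT/(zF)) * ln(C_out/C_in)
T = 37 + 273.15 = 310.15 K
E = (8.314 * 310.15 / (-1 * 96485)) * ln(49/123)
E = 24.6 mV


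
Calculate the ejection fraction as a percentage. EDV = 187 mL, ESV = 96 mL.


SV = EDV - ESV = 187 - 96 = 91 mL
EF = SV/EDV * 100 = 91/187 * 100
EF = 48.66%


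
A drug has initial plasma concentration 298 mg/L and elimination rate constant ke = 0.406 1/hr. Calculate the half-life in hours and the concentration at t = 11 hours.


t_half = ln(2) / ke = 0.693147 / 0.406 = 1.707 hr
C(t) = C0 * exp(-ke*t) = 298 * exp(-0.406*11)
C(11) = 3.425 mg/L


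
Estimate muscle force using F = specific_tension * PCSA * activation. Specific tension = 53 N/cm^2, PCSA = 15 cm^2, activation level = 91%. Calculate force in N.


F = sigma * PCSA * activation
F = 53 * 15 * 0.91
F = 723.5 N


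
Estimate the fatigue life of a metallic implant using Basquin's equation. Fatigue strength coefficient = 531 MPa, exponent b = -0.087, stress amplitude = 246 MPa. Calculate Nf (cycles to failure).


sigma_a = sigma_f' * (2Nf)^b
2Nf = (sigma_a/sigma_f')^(1/b)
2Nf = (246/531)^(1/-0.087)
2Nf = 6932.866
Nf = 3466


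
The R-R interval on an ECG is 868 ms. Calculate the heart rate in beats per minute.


HR = 60 / RR_interval(s)
RR = 868 ms = 0.868 s
HR = 60 / 0.868 = 69.12 bpm


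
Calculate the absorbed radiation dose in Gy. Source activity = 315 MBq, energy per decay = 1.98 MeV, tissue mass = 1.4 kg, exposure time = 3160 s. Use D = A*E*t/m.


A = 315 MBq = 3.1500e+08 Bq
E = 1.98 MeV = 3.17196e-13 J
D = A*E*t/m = 3.1500e+08*3.17196e-13*3160/1.4
D = 0.2255 Gy


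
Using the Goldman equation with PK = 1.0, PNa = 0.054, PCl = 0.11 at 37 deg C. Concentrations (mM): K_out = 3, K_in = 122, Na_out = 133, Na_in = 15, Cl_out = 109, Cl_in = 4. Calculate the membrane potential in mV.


Vm = (RT/F)*ln((PK*Ko + PNa*Nao + PCl*Cli)/(PK*Ki + PNa*Nai + PCl*Clo))
Numer = 10.622, Denom = 134.8
Vm = -67.91 mV


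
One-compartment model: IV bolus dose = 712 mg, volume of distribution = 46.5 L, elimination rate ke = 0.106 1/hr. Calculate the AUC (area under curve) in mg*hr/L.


C0 = Dose/Vd = 712/46.5 = 15.3118 mg/L
AUC = C0/ke = 15.3118/0.106
AUC = 144.5 mg*hr/L


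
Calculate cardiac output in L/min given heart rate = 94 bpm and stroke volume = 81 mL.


CO = HR * SV
CO = 94 * 81 / 1000
CO = 7.614 L/min


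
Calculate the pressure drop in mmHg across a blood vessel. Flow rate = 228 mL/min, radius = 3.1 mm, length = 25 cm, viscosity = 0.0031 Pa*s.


dP = 8*mu*L*Q / (pi*r^4)
Q = 228 mL/min = 3.8e-06 m^3/s
dP = 81.2042 Pa = 81.2042 / 133.322 mmHg = 0.6091 mmHg


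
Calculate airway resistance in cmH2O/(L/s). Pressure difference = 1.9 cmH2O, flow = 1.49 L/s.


R = dP / flow
R = 1.9 / 1.49
R = 1.275 cmH2O/(L/s)


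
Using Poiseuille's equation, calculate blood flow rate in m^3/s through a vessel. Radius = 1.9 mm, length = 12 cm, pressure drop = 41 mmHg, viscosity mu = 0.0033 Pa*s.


Q = pi*r^4*dP / (8*mu*L)
r = 0.0019 m, L = 0.12 m
dP = 41 mmHg = 5466.202 Pa
Q = 7.0642e-05 m^3/s


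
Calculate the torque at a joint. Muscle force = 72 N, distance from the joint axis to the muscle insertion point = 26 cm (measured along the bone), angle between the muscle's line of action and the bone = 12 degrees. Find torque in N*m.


Torque = F * d * sin(theta)   (moment arm = d*sin(theta))
d = 26 cm = 0.26 m
Torque = 72 * 0.26 * sin(12)
Torque = 3.892 N*m


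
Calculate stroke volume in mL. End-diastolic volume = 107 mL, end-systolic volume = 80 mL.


SV = EDV - ESV
SV = 107 - 80
SV = 27 mL


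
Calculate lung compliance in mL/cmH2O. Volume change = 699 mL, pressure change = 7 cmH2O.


C = dV / dP
C = 699 / 7
C = 99.86 mL/cmH2O


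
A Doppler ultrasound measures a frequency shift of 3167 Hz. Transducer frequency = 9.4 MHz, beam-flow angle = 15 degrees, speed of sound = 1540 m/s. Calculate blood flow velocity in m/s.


v = fd * c / (2 * f0 * cos(theta))
v = 3167 * 1540 / (2 * 9.4000e+06 * cos(15))
v = 0.2686 m/s


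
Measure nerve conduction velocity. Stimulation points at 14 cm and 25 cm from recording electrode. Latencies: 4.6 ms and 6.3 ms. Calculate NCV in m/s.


Distance = (25 - 14) / 100 = 0.11 m
dt = (6.3 - 4.6) / 1000 = 0.0017 s
NCV = dist / dt = 64.71 m/s


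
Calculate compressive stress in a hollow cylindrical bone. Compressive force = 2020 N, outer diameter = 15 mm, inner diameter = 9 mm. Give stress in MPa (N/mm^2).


A = pi*(r_o^2 - r_i^2)
r_o = 7.5 mm, r_i = 4.5 mm
A = 113.097 mm^2
sigma = F/A = 2020 / 113.097
sigma = 17.86 MPa


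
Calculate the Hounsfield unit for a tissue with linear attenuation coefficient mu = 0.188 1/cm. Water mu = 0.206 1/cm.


HU = ((mu_tissue - mu_water) / mu_water) * 1000
HU = ((0.188 - 0.206) / 0.206) * 1000
HU = -87.38


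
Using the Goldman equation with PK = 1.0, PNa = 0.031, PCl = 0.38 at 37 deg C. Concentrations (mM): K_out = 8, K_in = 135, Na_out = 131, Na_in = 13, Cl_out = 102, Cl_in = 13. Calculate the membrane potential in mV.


Vm = (RT/F)*ln((PK*Ko + PNa*Nao + PCl*Cli)/(PK*Ki + PNa*Nai + PCl*Clo))
Numer = 17.001, Denom = 174.163
Vm = -62.18 mV


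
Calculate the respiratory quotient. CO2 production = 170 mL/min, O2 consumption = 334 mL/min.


RQ = VCO2 / VO2
RQ = 170 / 334
RQ = 0.509


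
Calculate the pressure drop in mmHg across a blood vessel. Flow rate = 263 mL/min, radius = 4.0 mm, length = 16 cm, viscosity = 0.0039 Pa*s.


dP = 8*mu*L*Q / (pi*r^4)
Q = 263 mL/min = 4.38333e-06 m^3/s
dP = 27.2075 Pa = 27.2075 / 133.322 mmHg = 0.2041 mmHg


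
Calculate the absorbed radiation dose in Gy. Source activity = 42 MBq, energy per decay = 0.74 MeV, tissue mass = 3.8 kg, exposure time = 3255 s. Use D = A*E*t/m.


A = 42 MBq = 4.2000e+07 Bq
E = 0.74 MeV = 1.18548e-13 J
D = A*E*t/m = 4.2000e+07*1.18548e-13*3255/3.8
D = 0.004265 Gy


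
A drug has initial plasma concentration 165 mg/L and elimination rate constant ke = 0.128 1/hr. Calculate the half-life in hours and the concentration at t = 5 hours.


t_half = ln(2) / ke = 0.693147 / 0.128 = 5.415 hr
C(t) = C0 * exp(-ke*t) = 165 * exp(-0.128*5)
C(5) = 87 mg/L


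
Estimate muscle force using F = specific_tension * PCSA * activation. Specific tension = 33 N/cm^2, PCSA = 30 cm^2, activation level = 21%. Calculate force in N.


F = sigma * PCSA * activation
F = 33 * 30 * 0.21
F = 207.9 N


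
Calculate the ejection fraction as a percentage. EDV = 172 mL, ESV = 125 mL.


SV = EDV - ESV = 172 - 125 = 47 mL
EF = SV/EDV * 100 = 47/172 * 100
EF = 27.33%


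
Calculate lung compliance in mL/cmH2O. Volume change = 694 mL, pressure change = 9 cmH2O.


C = dV / dP
C = 694 / 9
C = 77.11 mL/cmH2O


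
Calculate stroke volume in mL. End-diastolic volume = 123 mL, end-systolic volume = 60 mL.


SV = EDV - ESV
SV = 123 - 60
SV = 63 mL


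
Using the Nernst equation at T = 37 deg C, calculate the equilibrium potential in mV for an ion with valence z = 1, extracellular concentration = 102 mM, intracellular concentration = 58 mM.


E = (RT/(zF)) * ln(C_out/C_in)
T = 37 + 273.15 = 310.15 K
E = (8.314 * 310.15 / (1 * 96485)) * ln(102/58)
E = 15.09 mV


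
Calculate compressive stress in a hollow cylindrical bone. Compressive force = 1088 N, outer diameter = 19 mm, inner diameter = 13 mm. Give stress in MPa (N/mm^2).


A = pi*(r_o^2 - r_i^2)
r_o = 9.5 mm, r_i = 6.5 mm
A = 150.796 mm^2
sigma = F/A = 1088 / 150.796
sigma = 7.215 MPa


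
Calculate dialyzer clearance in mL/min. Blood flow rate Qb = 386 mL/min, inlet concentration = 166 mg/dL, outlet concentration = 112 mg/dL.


K = Qb * (Cb_in - Cb_out) / Cb_in
K = 386 * (166 - 112) / 166
K = 125.6 mL/min


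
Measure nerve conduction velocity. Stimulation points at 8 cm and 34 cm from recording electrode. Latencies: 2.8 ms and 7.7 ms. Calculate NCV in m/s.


Distance = (34 - 8) / 100 = 0.26 m
dt = (7.7 - 2.8) / 1000 = 0.0049 s
NCV = dist / dt = 53.06 m/s


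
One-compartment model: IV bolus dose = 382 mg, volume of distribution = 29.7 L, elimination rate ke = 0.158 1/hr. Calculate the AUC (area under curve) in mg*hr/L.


C0 = Dose/Vd = 382/29.7 = 12.862 mg/L
AUC = C0/ke = 12.862/0.158
AUC = 81.41 mg*hr/L


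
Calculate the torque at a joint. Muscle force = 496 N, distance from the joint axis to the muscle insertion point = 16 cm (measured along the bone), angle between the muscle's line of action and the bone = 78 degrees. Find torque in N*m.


Torque = F * d * sin(theta)   (moment arm = d*sin(theta))
d = 16 cm = 0.16 m
Torque = 496 * 0.16 * sin(78)
Torque = 77.63 N*m


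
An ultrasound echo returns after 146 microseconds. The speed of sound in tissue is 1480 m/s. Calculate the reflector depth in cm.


depth = c * t / 2
t = 146 us = 1.4600e-04 s
depth = 1480 * 1.4600e-04 / 2
depth = 0.10804 m = 10.804 cm


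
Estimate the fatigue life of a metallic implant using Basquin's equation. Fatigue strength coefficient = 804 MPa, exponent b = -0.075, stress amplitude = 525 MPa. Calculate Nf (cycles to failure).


sigma_a = sigma_f' * (2Nf)^b
2Nf = (sigma_a/sigma_f')^(1/b)
2Nf = (525/804)^(1/-0.075)
2Nf = 293.73561
Nf = 146.9


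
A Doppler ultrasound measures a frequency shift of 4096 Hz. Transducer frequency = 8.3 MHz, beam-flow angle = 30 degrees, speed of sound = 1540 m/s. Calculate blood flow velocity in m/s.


v = fd * c / (2 * f0 * cos(theta))
v = 4096 * 1540 / (2 * 8.3000e+06 * cos(30))
v = 0.4388 m/s


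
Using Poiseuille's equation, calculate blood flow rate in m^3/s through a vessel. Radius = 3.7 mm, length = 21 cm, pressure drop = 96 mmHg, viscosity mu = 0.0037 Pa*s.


Q = pi*r^4*dP / (8*mu*L)
r = 0.0037 m, L = 0.21 m
dP = 96 mmHg = 12798.912 Pa
Q = 0.001212 m^3/s


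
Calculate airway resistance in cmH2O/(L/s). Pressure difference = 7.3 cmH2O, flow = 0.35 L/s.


R = dP / flow
R = 7.3 / 0.35
R = 20.86 cmH2O/(L/s)


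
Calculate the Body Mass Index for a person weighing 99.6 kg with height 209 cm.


BMI = weight / height^2
height = 209 cm = 2.09 m
BMI = 99.6 / 2.09^2
BMI = 22.8 kg/m^2


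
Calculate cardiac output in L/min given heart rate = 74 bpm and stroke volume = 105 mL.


CO = HR * SV
CO = 74 * 105 / 1000
CO = 7.77 L/min


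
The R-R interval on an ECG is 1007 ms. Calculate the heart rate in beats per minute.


HR = 60 / RR_interval(s)
RR = 1007 ms = 1.007 s
HR = 60 / 1.007 = 59.58 bpm


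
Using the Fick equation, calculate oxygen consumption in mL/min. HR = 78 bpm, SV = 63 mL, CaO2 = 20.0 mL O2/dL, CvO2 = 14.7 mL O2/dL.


CO = HR*SV = 78*63/1000 = 4.914 L/min
a-v O2 diff = 20.0 - 14.7 = 5.3 mL/dL
VO2 = CO * (CaO2-CvO2) * 10 dL/L
VO2 = 4.914 * 5.3 * 10
VO2 = 260.4 mL/min


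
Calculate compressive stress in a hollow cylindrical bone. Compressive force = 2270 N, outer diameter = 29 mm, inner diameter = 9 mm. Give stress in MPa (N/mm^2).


A = pi*(r_o^2 - r_i^2)
r_o = 14.5 mm, r_i = 4.5 mm
A = 596.903 mm^2
sigma = F/A = 2270 / 596.903
sigma = 3.803 MPa


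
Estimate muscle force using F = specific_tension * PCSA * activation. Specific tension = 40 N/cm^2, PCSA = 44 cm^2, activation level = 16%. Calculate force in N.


F = sigma * PCSA * activation
F = 40 * 44 * 0.16
F = 281.6 N


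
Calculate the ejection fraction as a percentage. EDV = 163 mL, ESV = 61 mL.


SV = EDV - ESV = 163 - 61 = 102 mL
EF = SV/EDV * 100 = 102/163 * 100
EF = 62.58%


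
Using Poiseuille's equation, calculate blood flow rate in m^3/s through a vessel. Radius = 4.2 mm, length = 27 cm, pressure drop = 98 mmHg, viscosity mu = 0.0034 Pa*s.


Q = pi*r^4*dP / (8*mu*L)
r = 0.0042 m, L = 0.27 m
dP = 98 mmHg = 13065.556 Pa
Q = 0.001739 m^3/s


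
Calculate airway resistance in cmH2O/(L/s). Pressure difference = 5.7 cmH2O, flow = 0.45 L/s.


R = dP / flow
R = 5.7 / 0.45
R = 12.67 cmH2O/(L/s)


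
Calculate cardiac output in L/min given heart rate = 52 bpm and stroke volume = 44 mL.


CO = HR * SV
CO = 52 * 44 / 1000
CO = 2.288 L/min


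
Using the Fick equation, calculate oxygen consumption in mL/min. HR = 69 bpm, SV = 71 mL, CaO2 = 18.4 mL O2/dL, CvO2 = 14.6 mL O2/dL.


CO = HR*SV = 69*71/1000 = 4.899 L/min
a-v O2 diff = 18.4 - 14.6 = 3.8 mL/dL
VO2 = CO * (CaO2-CvO2) * 10 dL/L
VO2 = 4.899 * 3.8 * 10
VO2 = 186.2 mL/min


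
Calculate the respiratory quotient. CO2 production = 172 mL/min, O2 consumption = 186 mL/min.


RQ = VCO2 / VO2
RQ = 172 / 186
RQ = 0.9247


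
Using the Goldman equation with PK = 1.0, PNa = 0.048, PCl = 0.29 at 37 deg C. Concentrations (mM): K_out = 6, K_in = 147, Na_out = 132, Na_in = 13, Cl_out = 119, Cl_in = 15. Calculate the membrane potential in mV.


Vm = (RT/F)*ln((PK*Ko + PNa*Nao + PCl*Cli)/(PK*Ki + PNa*Nai + PCl*Clo))
Numer = 16.686, Denom = 182.134
Vm = -63.88 mV


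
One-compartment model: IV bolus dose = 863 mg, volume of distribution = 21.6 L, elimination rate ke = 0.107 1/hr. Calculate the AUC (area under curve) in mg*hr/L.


C0 = Dose/Vd = 863/21.6 = 39.9537 mg/L
AUC = C0/ke = 39.9537/0.107
AUC = 373.4 mg*hr/L


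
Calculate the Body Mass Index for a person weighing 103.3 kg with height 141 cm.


BMI = weight / height^2
height = 141 cm = 1.41 m
BMI = 103.3 / 1.41^2
BMI = 51.96 kg/m^2


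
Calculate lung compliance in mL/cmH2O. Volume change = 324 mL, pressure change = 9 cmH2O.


C = dV / dP
C = 324 / 9
C = 36 mL/cmH2O


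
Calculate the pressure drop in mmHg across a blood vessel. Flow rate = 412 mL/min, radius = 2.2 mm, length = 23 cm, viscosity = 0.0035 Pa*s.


dP = 8*mu*L*Q / (pi*r^4)
Q = 412 mL/min = 6.86667e-06 m^3/s
dP = 600.885 Pa = 600.885 / 133.322 mmHg = 4.507 mmHg


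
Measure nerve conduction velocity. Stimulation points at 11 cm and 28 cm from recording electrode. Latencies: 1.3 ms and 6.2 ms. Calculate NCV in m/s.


Distance = (28 - 11) / 100 = 0.17 m
dt = (6.2 - 1.3) / 1000 = 0.0049 s
NCV = dist / dt = 34.69 m/s


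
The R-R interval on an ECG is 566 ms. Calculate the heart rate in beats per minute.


HR = 60 / RR_interval(s)
RR = 566 ms = 0.566 s
HR = 60 / 0.566 = 106 bpm


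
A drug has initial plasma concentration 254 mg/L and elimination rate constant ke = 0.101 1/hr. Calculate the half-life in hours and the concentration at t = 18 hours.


t_half = ln(2) / ke = 0.693147 / 0.101 = 6.863 hr
C(t) = C0 * exp(-ke*t) = 254 * exp(-0.101*18)
C(18) = 41.24 mg/L


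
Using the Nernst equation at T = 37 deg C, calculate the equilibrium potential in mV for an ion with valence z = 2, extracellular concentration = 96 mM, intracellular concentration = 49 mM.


E = (RT/(zF)) * ln(C_out/C_in)
T = 37 + 273.15 = 310.15 K
E = (8.314 * 310.15 / (2 * 96485)) * ln(96/49)
E = 8.987 mV


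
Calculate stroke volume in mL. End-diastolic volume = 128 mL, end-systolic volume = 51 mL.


SV = EDV - ESV
SV = 128 - 51
SV = 77 mL


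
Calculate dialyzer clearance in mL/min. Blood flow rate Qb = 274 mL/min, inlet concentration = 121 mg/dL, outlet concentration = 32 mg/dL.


K = Qb * (Cb_in - Cb_out) / Cb_in
K = 274 * (121 - 32) / 121
K = 201.5 mL/min
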